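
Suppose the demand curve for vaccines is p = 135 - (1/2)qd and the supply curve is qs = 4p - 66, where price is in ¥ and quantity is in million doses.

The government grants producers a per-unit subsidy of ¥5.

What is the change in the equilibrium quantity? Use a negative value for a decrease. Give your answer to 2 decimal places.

+6.67

Before the shock: 270 - 2p = 4p - 66 ⇒ 336 = 6p ⇒ p = 56, q = 158.
Since sellers receive the price plus the subsidy, the effective supply curve becomes qs = 4p - 46.
New equilibrium: 270 - 2p = 4p - 46 ⇒ 316 = 6p ⇒ p = 158/3 ≈ 52.6667, q = 494/3 ≈ 164.6667.
Δq = 164.6667 − 158 = +6.67.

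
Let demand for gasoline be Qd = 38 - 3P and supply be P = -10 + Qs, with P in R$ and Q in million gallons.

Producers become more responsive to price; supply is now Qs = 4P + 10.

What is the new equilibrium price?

Solve the original market: 38 - 3P = P + 10, hence P = 7 and Q = 17.
The new curves are Qd = 38 - 3P (demand) and Qs = 4P + 10 (supply).
Setting them equal: 38 - 3P = 4P + 10 → 28 = 7P, so P = 4 and Q = 26.

4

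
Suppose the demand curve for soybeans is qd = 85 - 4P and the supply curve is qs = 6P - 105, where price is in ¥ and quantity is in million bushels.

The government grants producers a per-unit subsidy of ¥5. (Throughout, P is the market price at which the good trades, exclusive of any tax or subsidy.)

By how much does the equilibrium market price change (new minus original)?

-3

Before the shock: 85 - 4P = 6P - 105 ⇒ 190 = 10P ⇒ P = 19, q = 9.
Since sellers receive the price plus the subsidy, the effective supply curve becomes qs = 6P - 75.
Clearing the new market: 85 - 4P = 6P - 75, so P = 16 and q = 21.
ΔP = 16 − 19 = -3.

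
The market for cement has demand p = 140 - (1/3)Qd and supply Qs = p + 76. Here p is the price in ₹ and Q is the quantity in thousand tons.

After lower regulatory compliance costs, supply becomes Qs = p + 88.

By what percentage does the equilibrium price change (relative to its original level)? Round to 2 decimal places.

-3.49

Before the shock: 420 - 3p = p + 76 ⇒ 344 = 4p ⇒ p = 86, Q = 162.
The shock moves the curves to Qd = 420 - 3p and Qs = p + 88.
Setting them equal: 420 - 3p = p + 88 → 332 = 4p, so p = 83 and Q = 171.
%Δp = (83 − 86) / 86 × 100 = -3.49%.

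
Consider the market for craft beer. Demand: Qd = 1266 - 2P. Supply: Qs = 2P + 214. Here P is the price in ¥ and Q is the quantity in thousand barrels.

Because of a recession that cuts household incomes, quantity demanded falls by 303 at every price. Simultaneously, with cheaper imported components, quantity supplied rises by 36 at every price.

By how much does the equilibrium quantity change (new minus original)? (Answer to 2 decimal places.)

Solve the original market: 1266 - 2P = 2P + 214, hence P = 263 and Q = 740.
After the shift, demand is Qd = 963 - 2P and supply is Qs = 2P + 250.
Clearing the new market: 963 - 2P = 2P + 250, so P = 178.25 and Q = 606.5.
ΔQ = 606.5 − 740 = -133.50.

-133.50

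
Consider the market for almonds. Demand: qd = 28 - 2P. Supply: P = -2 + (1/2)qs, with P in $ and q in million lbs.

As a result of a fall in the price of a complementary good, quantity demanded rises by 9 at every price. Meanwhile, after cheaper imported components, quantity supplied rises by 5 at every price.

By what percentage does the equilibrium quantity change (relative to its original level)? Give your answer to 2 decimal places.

Solve the original market: 28 - 2P = 2P + 4, hence P = 6 and q = 16.
The new curves are qd = 37 - 2P (demand) and qs = 2P + 9 (supply).
Setting them equal: 37 - 2P = 2P + 9 → 28 = 4P, so P = 7 and q = 23.
%Δq = (23 − 16) / 16 × 100 = +43.75%.

+43.75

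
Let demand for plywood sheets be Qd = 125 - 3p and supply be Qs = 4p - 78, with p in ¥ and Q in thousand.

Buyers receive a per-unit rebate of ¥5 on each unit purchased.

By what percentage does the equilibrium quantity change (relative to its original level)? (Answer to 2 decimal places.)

+22.56

Initially, 125 - 3p = 4p - 78, so 203 = 7p and p = 29, Q = 38.
Since buyers' out-of-pocket price is the market price minus the rebate, the effective demand curve becomes Qd = 140 - 3p.
Equate the new curves: 140 - 3p = 4p - 78, giving 218 = 7p, p = 218/7 ≈ 31.1429, Q = 326/7 ≈ 46.5714.
%ΔQ = (46.5714 − 38) / 38 × 100 = +22.56%.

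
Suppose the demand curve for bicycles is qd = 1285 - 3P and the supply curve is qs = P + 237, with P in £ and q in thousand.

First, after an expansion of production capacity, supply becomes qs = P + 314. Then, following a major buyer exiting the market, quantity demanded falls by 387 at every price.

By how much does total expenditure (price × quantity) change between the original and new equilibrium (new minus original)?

Solve the original market: 1285 - 3P = P + 237, hence P = 262 and q = 499.
The new curves are qd = 898 - 3P (demand) and qs = P + 314 (supply).
Clearing the new market: 898 - 3P = P + 314, so P = 146 and q = 460.
Expenditure moves from 262×499 = 130738 to 146×460 = 67160; change = -63578.

-63578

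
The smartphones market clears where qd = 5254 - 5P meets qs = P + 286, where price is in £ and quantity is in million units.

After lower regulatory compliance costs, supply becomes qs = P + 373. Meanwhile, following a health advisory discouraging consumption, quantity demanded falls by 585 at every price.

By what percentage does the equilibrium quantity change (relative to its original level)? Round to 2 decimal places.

-2.24

Before the shock: 5254 - 5P = P + 286 ⇒ 4968 = 6P ⇒ P = 828, q = 1114.
With the change applied: demand qd = 4669 - 5P, supply qs = P + 373.
Equate the new curves: 4669 - 5P = P + 373, giving 4296 = 6P, P = 716, q = 1089.
%Δq = (1089 − 1114) / 1114 × 100 = -2.24%.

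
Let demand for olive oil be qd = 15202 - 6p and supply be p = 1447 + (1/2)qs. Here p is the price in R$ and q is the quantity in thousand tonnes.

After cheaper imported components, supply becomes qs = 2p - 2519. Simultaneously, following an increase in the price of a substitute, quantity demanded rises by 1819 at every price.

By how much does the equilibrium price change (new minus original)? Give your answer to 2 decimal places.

Original equilibrium: 15202 - 6p = 2p - 2894 gives 18096 = 8p, so p = 2262 and q = 1630.
The shock moves the curves to qd = 17021 - 6p and qs = 2p - 2519.
Setting them equal: 17021 - 6p = 2p - 2519 → 19540 = 8p, so p = 2442.5 and q = 2366.
Δp = 2442.5 − 2262 = +180.50.

+180.50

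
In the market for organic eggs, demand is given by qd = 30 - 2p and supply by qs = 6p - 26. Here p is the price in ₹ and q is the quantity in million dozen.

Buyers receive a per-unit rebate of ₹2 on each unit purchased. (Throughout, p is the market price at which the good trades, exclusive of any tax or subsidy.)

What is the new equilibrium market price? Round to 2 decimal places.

7.50

Initially, 30 - 2p = 6p - 26, so 56 = 8p and p = 7, q = 16.
Since buyers' out-of-pocket price is the market price minus the rebate, the effective demand curve becomes qd = 34 - 2p.
Equate the new curves: 34 - 2p = 6p - 26, giving 60 = 8p, p = 7.5, q = 19.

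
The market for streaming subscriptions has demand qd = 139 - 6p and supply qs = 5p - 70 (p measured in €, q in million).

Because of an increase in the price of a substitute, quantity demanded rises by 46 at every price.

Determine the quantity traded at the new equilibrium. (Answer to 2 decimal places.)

45.91

Initially, 139 - 6p = 5p - 70, so 209 = 11p and p = 19, q = 25.
With the change applied: demand qd = 185 - 6p, supply qs = 5p - 70.
Equate the new curves: 185 - 6p = 5p - 70, giving 255 = 11p, p = 255/11 ≈ 23.1818, q = 505/11 ≈ 45.9091.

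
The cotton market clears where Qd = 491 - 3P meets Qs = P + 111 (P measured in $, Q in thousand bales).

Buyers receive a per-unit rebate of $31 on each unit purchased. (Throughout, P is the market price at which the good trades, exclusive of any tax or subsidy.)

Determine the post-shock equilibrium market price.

Before the shock: 491 - 3P = P + 111 ⇒ 380 = 4P ⇒ P = 95, Q = 206.
Since buyers' out-of-pocket price is the market price minus the rebate, the effective demand curve becomes Qd = 584 - 3P.
Setting them equal: 584 - 3P = P + 111 → 473 = 4P, so P = 118.25 and Q = 229.25.

118.25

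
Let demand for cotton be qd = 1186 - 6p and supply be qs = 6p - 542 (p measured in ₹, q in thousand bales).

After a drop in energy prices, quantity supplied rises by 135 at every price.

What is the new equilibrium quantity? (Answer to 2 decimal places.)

389.50

Before the shock: 1186 - 6p = 6p - 542 ⇒ 1728 = 12p ⇒ p = 144, q = 322.
After the shift, demand is qd = 1186 - 6p and supply is qs = 6p - 407.
Clearing the new market: 1186 - 6p = 6p - 407, so p = 132.75 and q = 389.5.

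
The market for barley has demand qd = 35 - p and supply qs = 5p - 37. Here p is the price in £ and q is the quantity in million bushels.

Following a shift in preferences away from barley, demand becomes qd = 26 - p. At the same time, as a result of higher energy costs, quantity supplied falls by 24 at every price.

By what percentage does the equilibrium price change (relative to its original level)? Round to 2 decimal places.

Before the shock: 35 - p = 5p - 37 ⇒ 72 = 6p ⇒ p = 12, q = 23.
After the shift, demand is qd = 26 - p and supply is qs = 5p - 61.
Equate the new curves: 26 - p = 5p - 61, giving 87 = 6p, p = 14.5, q = 11.5.
%Δp = (14.5 − 12) / 12 × 100 = +20.83%.

+20.83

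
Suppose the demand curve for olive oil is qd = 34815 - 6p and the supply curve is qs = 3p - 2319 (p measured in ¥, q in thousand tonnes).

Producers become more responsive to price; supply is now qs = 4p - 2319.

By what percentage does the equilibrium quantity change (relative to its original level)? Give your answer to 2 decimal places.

+24.61

Before the shock: 34815 - 6p = 3p - 2319 ⇒ 37134 = 9p ⇒ p = 4126, q = 10059.
After the shift, demand is qd = 34815 - 6p and supply is qs = 4p - 2319.
New equilibrium: 34815 - 6p = 4p - 2319 ⇒ 37134 = 10p ⇒ p = 3713.4, q = 12534.6.
%Δq = (12534.6 − 10059) / 10059 × 100 = +24.61%.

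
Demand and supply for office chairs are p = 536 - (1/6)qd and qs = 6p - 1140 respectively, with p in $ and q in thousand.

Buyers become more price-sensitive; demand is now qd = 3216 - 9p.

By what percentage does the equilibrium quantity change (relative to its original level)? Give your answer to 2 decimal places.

Initially, 3216 - 6p = 6p - 1140, so 4356 = 12p and p = 363, q = 1038.
After the shift, demand is qd = 3216 - 9p and supply is qs = 6p - 1140.
Clearing the new market: 3216 - 9p = 6p - 1140, so p = 290.4 and q = 602.4.
%Δq = (602.4 − 1038) / 1038 × 100 = -41.97%.

-41.97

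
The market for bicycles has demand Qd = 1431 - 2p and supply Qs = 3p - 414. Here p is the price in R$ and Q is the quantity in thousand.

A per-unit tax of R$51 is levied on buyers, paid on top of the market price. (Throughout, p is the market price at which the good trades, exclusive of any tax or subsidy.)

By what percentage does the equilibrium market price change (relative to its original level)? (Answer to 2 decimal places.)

Initially, 1431 - 2p = 3p - 414, so 1845 = 5p and p = 369, Q = 693.
Since buyers pay the price plus the tax, the effective demand curve becomes Qd = 1329 - 2p.
Setting them equal: 1329 - 2p = 3p - 414 → 1743 = 5p, so p = 348.6 and Q = 631.8.
%Δp = (348.6 − 369) / 369 × 100 = -5.53%.

-5.53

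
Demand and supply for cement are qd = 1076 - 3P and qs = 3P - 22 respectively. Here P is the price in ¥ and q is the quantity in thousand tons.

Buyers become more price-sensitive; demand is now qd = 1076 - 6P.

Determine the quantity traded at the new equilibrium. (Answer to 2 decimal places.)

344.00

Before the shock: 1076 - 3P = 3P - 22 ⇒ 1098 = 6P ⇒ P = 183, q = 527.
The new curves are qd = 1076 - 6P (demand) and qs = 3P - 22 (supply).
New equilibrium: 1076 - 6P = 3P - 22 ⇒ 1098 = 9P ⇒ P = 122, q = 344.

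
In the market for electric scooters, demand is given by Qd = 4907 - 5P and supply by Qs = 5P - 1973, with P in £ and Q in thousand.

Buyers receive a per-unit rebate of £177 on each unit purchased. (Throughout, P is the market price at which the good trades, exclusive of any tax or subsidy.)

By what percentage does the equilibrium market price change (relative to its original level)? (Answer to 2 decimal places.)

+12.86

Initially, 4907 - 5P = 5P - 1973, so 6880 = 10P and P = 688, Q = 1467.
Since buyers' out-of-pocket price is the market price minus the rebate, the effective demand curve becomes Qd = 5792 - 5P.
Equate the new curves: 5792 - 5P = 5P - 1973, giving 7765 = 10P, P = 776.5, Q = 1909.5.
%ΔP = (776.5 − 688) / 688 × 100 = +12.86%.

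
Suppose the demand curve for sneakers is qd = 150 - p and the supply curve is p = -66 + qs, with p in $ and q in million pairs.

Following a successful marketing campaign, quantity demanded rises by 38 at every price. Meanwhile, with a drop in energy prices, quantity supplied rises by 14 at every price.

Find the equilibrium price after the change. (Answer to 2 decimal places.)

Original equilibrium: 150 - p = p + 66 gives 84 = 2p, so p = 42 and q = 108.
After the shift, demand is qd = 188 - p and supply is qs = p + 80.
Setting them equal: 188 - p = p + 80 → 108 = 2p, so p = 54 and q = 134.

54.00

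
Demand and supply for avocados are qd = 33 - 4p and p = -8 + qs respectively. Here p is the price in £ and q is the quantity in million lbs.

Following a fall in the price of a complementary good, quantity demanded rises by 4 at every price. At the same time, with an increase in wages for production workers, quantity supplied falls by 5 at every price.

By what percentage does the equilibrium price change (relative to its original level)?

+36

Original equilibrium: 33 - 4p = p + 8 gives 25 = 5p, so p = 5 and q = 13.
After the shift, demand is qd = 37 - 4p and supply is qs = p + 3.
Equate the new curves: 37 - 4p = p + 3, giving 34 = 5p, p = 6.8, q = 9.8.
%Δp = (6.8 − 5) / 5 × 100 = +36%.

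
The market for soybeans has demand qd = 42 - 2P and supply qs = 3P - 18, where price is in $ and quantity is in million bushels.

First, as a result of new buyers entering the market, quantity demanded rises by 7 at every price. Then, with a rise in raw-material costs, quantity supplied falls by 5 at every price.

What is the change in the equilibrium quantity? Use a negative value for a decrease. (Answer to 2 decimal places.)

Solve the original market: 42 - 2P = 3P - 18, hence P = 12 and q = 18.
After the shift, demand is qd = 49 - 2P and supply is qs = 3P - 23.
Setting them equal: 49 - 2P = 3P - 23 → 72 = 5P, so P = 14.4 and q = 20.2.
Δq = 20.2 − 18 = +2.20.

+2.20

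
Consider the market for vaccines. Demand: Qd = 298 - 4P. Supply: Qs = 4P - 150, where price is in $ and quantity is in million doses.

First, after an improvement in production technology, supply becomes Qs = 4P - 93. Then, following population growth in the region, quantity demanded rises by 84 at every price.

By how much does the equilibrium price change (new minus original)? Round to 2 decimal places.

Before the shock: 298 - 4P = 4P - 150 ⇒ 448 = 8P ⇒ P = 56, Q = 74.
With the change applied: demand Qd = 382 - 4P, supply Qs = 4P - 93.
Setting them equal: 382 - 4P = 4P - 93 → 475 = 8P, so P = 59.375 and Q = 144.5.
ΔP = 59.375 − 56 = +3.38.

+3.38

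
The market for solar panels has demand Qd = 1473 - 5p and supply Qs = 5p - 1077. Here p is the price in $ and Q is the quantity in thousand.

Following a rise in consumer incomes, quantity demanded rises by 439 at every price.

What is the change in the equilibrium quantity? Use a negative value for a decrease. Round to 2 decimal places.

Solve the original market: 1473 - 5p = 5p - 1077, hence p = 255 and Q = 198.
After the shift, demand is Qd = 1912 - 5p and supply is Qs = 5p - 1077.
Setting them equal: 1912 - 5p = 5p - 1077 → 2989 = 10p, so p = 298.9 and Q = 417.5.
ΔQ = 417.5 − 198 = +219.50.

+219.50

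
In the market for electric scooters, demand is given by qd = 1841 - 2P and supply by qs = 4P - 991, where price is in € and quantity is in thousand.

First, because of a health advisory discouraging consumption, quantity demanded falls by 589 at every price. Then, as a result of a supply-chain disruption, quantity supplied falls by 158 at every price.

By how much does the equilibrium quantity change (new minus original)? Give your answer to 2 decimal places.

Solve the original market: 1841 - 2P = 4P - 991, hence P = 472 and q = 897.
The shock moves the curves to qd = 1252 - 2P and qs = 4P - 1149.
New equilibrium: 1252 - 2P = 4P - 1149 ⇒ 2401 = 6P ⇒ P = 2401/6 ≈ 400.1667, q = 1355/3 ≈ 451.6667.
Δq = 451.6667 − 897 = -445.33.

-445.33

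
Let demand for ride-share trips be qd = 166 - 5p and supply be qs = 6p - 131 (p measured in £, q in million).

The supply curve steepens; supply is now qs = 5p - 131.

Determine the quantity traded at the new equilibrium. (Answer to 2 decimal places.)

Before the shock: 166 - 5p = 6p - 131 ⇒ 297 = 11p ⇒ p = 27, q = 31.
The new curves are qd = 166 - 5p (demand) and qs = 5p - 131 (supply).
New equilibrium: 166 - 5p = 5p - 131 ⇒ 297 = 10p ⇒ p = 29.7, q = 17.5.

17.50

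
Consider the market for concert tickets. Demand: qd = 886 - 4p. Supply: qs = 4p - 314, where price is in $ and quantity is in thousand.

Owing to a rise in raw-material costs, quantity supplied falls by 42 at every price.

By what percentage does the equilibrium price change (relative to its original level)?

+3.5

Original equilibrium: 886 - 4p = 4p - 314 gives 1200 = 8p, so p = 150 and q = 286.
With the change applied: demand qd = 886 - 4p, supply qs = 4p - 356.
Setting them equal: 886 - 4p = 4p - 356 → 1242 = 8p, so p = 155.25 and q = 265.
%Δp = (155.25 − 150) / 150 × 100 = +3.5%.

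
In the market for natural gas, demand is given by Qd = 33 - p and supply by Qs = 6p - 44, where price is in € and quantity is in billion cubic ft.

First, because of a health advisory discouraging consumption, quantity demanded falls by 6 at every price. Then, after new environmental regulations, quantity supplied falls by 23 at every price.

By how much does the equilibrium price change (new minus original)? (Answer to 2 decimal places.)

Solve the original market: 33 - p = 6p - 44, hence p = 11 and Q = 22.
After the shift, demand is Qd = 27 - p and supply is Qs = 6p - 67.
New equilibrium: 27 - p = 6p - 67 ⇒ 94 = 7p ⇒ p = 94/7 ≈ 13.4286, Q = 95/7 ≈ 13.5714.
Δp = 13.4286 − 11 = +2.43.

+2.43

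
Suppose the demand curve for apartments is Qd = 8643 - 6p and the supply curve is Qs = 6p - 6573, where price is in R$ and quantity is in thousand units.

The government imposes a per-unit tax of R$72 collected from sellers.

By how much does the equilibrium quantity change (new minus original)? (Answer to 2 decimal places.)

Initially, 8643 - 6p = 6p - 6573, so 15216 = 12p and p = 1268, Q = 1035.
Since sellers keep the price net of the tax, the effective supply curve becomes Qs = 6p - 7005.
Setting them equal: 8643 - 6p = 6p - 7005 → 15648 = 12p, so p = 1304 and Q = 819.
ΔQ = 819 − 1035 = -216.00.

-216.00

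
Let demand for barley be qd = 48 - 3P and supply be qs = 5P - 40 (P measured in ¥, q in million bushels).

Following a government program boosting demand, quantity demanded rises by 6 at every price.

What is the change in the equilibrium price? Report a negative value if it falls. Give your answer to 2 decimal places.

Solve the original market: 48 - 3P = 5P - 40, hence P = 11 and q = 15.
The new curves are qd = 54 - 3P (demand) and qs = 5P - 40 (supply).
New equilibrium: 54 - 3P = 5P - 40 ⇒ 94 = 8P ⇒ P = 11.75, q = 18.75.
ΔP = 11.75 − 11 = +0.75.

+0.75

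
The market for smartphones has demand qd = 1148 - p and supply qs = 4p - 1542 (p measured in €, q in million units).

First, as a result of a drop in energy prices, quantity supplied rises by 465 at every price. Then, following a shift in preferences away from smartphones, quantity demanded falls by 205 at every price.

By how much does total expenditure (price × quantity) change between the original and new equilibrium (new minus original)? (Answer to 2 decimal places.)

-110424.00

Solve the original market: 1148 - p = 4p - 1542, hence p = 538 and q = 610.
The new curves are qd = 943 - p (demand) and qs = 4p - 1077 (supply).
Equate the new curves: 943 - p = 4p - 1077, giving 2020 = 5p, p = 404, q = 539.
Expenditure moves from 538×610 = 328180 to 404×539 = 217756; change = -110424.00.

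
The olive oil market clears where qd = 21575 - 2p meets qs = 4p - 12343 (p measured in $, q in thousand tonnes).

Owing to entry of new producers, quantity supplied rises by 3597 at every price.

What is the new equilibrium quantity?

11468

Original equilibrium: 21575 - 2p = 4p - 12343 gives 33918 = 6p, so p = 5653 and q = 10269.
The shock moves the curves to qd = 21575 - 2p and qs = 4p - 8746.
Equate the new curves: 21575 - 2p = 4p - 8746, giving 30321 = 6p, p = 5053.5, q = 11468.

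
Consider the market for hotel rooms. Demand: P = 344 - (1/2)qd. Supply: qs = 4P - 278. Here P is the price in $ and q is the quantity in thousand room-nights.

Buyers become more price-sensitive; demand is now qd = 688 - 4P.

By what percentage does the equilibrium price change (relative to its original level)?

-25

Original equilibrium: 688 - 2P = 4P - 278 gives 966 = 6P, so P = 161 and q = 366.
With the change applied: demand qd = 688 - 4P, supply qs = 4P - 278.
Clearing the new market: 688 - 4P = 4P - 278, so P = 120.75 and q = 205.
%ΔP = (120.75 − 161) / 161 × 100 = -25%.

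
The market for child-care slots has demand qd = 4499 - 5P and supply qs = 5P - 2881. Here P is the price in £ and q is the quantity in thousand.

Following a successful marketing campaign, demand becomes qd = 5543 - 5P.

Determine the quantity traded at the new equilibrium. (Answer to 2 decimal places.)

1331.00

Before the shock: 4499 - 5P = 5P - 2881 ⇒ 7380 = 10P ⇒ P = 738, q = 809.
With the change applied: demand qd = 5543 - 5P, supply qs = 5P - 2881.
Equate the new curves: 5543 - 5P = 5P - 2881, giving 8424 = 10P, P = 842.4, q = 1331.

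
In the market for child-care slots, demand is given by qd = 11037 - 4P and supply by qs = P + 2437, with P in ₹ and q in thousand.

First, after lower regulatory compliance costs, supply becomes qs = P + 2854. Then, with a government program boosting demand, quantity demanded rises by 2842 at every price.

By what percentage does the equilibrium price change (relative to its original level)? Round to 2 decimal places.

+28.20

Initially, 11037 - 4P = P + 2437, so 8600 = 5P and P = 1720, q = 4157.
With the change applied: demand qd = 13879 - 4P, supply qs = P + 2854.
New equilibrium: 13879 - 4P = P + 2854 ⇒ 11025 = 5P ⇒ P = 2205, q = 5059.
%ΔP = (2205 − 1720) / 1720 × 100 = +28.20%.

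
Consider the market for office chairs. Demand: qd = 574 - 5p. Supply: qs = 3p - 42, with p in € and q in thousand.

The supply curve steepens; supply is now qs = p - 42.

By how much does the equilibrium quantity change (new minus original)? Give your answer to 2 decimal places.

Original equilibrium: 574 - 5p = 3p - 42 gives 616 = 8p, so p = 77 and q = 189.
After the shift, demand is qd = 574 - 5p and supply is qs = p - 42.
Setting them equal: 574 - 5p = p - 42 → 616 = 6p, so p = 308/3 ≈ 102.6667 and q = 182/3 ≈ 60.6667.
Δq = 60.6667 − 189 = -128.33.

-128.33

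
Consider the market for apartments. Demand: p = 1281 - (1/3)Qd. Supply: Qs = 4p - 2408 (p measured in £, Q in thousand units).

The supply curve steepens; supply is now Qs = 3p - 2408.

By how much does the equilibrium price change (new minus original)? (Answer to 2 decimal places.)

Initially, 3843 - 3p = 4p - 2408, so 6251 = 7p and p = 893, Q = 1164.
With the change applied: demand Qd = 3843 - 3p, supply Qs = 3p - 2408.
Clearing the new market: 3843 - 3p = 3p - 2408, so p = 6251/6 ≈ 1041.8333 and Q = 717.5.
Δp = 1041.8333 − 893 = +148.83.

+148.83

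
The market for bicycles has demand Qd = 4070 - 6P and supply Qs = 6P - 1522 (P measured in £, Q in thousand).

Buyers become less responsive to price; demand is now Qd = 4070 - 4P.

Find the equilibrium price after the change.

559.2

Before the shock: 4070 - 6P = 6P - 1522 ⇒ 5592 = 12P ⇒ P = 466, Q = 1274.
The new curves are Qd = 4070 - 4P (demand) and Qs = 6P - 1522 (supply).
Setting them equal: 4070 - 4P = 6P - 1522 → 5592 = 10P, so P = 559.2 and Q = 1833.2.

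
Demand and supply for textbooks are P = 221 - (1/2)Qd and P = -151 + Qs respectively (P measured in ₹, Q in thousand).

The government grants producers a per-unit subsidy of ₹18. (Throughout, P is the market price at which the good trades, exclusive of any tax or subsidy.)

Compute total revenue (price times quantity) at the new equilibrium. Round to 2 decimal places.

23660.00

Solve the original market: 442 - 2P = P + 151, hence P = 97 and Q = 248.
Since sellers receive the price plus the subsidy, the effective supply curve becomes Qs = P + 169.
Setting them equal: 442 - 2P = P + 169 → 273 = 3P, so P = 91 and Q = 260.
New expenditure = 91 × 260 = 23660.00.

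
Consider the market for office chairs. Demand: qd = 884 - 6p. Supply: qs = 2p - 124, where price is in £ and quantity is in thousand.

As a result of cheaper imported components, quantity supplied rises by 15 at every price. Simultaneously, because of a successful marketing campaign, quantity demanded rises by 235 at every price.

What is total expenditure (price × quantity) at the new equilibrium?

Initially, 884 - 6p = 2p - 124, so 1008 = 8p and p = 126, q = 128.
With the change applied: demand qd = 1119 - 6p, supply qs = 2p - 109.
New equilibrium: 1119 - 6p = 2p - 109 ⇒ 1228 = 8p ⇒ p = 153.5, q = 198.
New expenditure = 153.5 × 198 = 30393.

30393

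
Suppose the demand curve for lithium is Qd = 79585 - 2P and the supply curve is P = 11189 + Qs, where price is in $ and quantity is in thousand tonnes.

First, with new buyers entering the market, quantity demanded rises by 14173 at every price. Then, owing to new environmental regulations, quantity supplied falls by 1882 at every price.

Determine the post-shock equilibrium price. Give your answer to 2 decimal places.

Initially, 79585 - 2P = P - 11189, so 90774 = 3P and P = 30258, Q = 19069.
The new curves are Qd = 93758 - 2P (demand) and Qs = P - 13071 (supply).
New equilibrium: 93758 - 2P = P - 13071 ⇒ 106829 = 3P ⇒ P = 106829/3 ≈ 35609.6667, Q = 67616/3 ≈ 22538.6667.

35609.67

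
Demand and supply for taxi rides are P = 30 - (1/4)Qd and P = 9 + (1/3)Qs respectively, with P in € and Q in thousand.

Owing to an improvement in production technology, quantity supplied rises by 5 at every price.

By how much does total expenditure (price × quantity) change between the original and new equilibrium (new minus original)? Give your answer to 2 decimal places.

Before the shock: 120 - 4P = 3P - 27 ⇒ 147 = 7P ⇒ P = 21, Q = 36.
The shock moves the curves to Qd = 120 - 4P and Qs = 3P - 22.
Setting them equal: 120 - 4P = 3P - 22 → 142 = 7P, so P = 142/7 ≈ 20.2857 and Q = 272/7 ≈ 38.8571.
Expenditure moves from 21×36 = 756 to 20.2857×38.8571 = 788.2449; change = +32.24.

+32.24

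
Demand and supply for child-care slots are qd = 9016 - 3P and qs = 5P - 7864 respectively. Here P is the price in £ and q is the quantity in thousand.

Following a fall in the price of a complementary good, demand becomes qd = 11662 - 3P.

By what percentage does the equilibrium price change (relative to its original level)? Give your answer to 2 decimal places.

Solve the original market: 9016 - 3P = 5P - 7864, hence P = 2110 and q = 2686.
The shock moves the curves to qd = 11662 - 3P and qs = 5P - 7864.
New equilibrium: 11662 - 3P = 5P - 7864 ⇒ 19526 = 8P ⇒ P = 2440.75, q = 4339.75.
%ΔP = (2440.75 − 2110) / 2110 × 100 = +15.68%.

+15.68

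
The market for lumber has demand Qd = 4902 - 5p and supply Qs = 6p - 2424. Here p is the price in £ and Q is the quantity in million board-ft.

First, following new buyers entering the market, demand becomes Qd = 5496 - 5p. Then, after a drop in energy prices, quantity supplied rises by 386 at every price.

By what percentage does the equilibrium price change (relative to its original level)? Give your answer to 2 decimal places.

Before the shock: 4902 - 5p = 6p - 2424 ⇒ 7326 = 11p ⇒ p = 666, Q = 1572.
The shock moves the curves to Qd = 5496 - 5p and Qs = 6p - 2038.
New equilibrium: 5496 - 5p = 6p - 2038 ⇒ 7534 = 11p ⇒ p = 7534/11 ≈ 684.9091, Q = 22786/11 ≈ 2071.4545.
%Δp = (684.9091 − 666) / 666 × 100 = +2.84%.

+2.84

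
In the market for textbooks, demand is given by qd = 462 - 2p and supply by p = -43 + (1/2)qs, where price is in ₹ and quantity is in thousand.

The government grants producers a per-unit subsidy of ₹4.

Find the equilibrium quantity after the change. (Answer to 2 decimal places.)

Before the shock: 462 - 2p = 2p + 86 ⇒ 376 = 4p ⇒ p = 94, q = 274.
Since sellers receive the price plus the subsidy, the effective supply curve becomes qs = 2p + 94.
Equate the new curves: 462 - 2p = 2p + 94, giving 368 = 4p, p = 92, q = 278.

278.00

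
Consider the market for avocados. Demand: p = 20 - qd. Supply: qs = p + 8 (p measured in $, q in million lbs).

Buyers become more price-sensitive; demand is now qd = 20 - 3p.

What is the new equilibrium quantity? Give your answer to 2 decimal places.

11.00

Solve the original market: 20 - p = p + 8, hence p = 6 and q = 14.
The shock moves the curves to qd = 20 - 3p and qs = p + 8.
Clearing the new market: 20 - 3p = p + 8, so p = 3 and q = 11.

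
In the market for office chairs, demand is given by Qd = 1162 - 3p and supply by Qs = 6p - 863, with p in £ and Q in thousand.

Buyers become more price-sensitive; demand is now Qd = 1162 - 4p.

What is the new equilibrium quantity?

352

Before the shock: 1162 - 3p = 6p - 863 ⇒ 2025 = 9p ⇒ p = 225, Q = 487.
The shock moves the curves to Qd = 1162 - 4p and Qs = 6p - 863.
New equilibrium: 1162 - 4p = 6p - 863 ⇒ 2025 = 10p ⇒ p = 202.5, Q = 352.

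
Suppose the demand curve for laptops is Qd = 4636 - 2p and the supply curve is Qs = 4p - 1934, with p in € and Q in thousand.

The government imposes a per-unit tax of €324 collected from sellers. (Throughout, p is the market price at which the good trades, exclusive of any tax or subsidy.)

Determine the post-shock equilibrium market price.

1311

Solve the original market: 4636 - 2p = 4p - 1934, hence p = 1095 and Q = 2446.
Since sellers keep the price net of the tax, the effective supply curve becomes Qs = 4p - 3230.
Setting them equal: 4636 - 2p = 4p - 3230 → 7866 = 6p, so p = 1311 and Q = 2014.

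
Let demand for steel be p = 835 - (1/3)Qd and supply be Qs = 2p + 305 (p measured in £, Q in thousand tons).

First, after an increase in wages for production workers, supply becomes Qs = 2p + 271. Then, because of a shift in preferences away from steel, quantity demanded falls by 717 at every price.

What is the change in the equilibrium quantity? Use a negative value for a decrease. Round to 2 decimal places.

Solve the original market: 2505 - 3p = 2p + 305, hence p = 440 and Q = 1185.
The new curves are Qd = 1788 - 3p (demand) and Qs = 2p + 271 (supply).
Equate the new curves: 1788 - 3p = 2p + 271, giving 1517 = 5p, p = 303.4, Q = 877.8.
ΔQ = 877.8 − 1185 = -307.20.

-307.20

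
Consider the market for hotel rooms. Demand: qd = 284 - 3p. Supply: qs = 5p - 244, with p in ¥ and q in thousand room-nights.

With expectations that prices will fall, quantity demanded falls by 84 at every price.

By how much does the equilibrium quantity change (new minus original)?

-52.5

Before the shock: 284 - 3p = 5p - 244 ⇒ 528 = 8p ⇒ p = 66, q = 86.
After the shift, demand is qd = 200 - 3p and supply is qs = 5p - 244.
Clearing the new market: 200 - 3p = 5p - 244, so p = 55.5 and q = 33.5.
Δq = 33.5 − 86 = -52.5.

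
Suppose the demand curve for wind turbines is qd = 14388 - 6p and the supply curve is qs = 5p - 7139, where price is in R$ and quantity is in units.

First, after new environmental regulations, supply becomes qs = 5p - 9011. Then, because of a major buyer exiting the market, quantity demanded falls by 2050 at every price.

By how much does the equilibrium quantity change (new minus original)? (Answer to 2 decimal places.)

Original equilibrium: 14388 - 6p = 5p - 7139 gives 21527 = 11p, so p = 1957 and q = 2646.
After the shift, demand is qd = 12338 - 6p and supply is qs = 5p - 9011.
Setting them equal: 12338 - 6p = 5p - 9011 → 21349 = 11p, so p = 21349/11 ≈ 1940.8182 and q = 7624/11 ≈ 693.0909.
Δq = 693.0909 − 2646 = -1952.91.

-1952.91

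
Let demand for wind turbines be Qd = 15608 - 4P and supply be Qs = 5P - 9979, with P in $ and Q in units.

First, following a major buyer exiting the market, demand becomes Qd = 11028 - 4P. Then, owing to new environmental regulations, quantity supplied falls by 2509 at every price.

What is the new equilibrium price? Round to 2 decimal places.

2612.89

Before the shock: 15608 - 4P = 5P - 9979 ⇒ 25587 = 9P ⇒ P = 2843, Q = 4236.
The shock moves the curves to Qd = 11028 - 4P and Qs = 5P - 12488.
New equilibrium: 11028 - 4P = 5P - 12488 ⇒ 23516 = 9P ⇒ P = 23516/9 ≈ 2612.8889, Q = 5188/9 ≈ 576.4444.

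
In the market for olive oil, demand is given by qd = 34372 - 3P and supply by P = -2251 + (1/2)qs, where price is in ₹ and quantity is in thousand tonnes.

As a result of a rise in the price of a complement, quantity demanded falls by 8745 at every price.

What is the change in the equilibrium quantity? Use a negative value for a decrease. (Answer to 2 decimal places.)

Initially, 34372 - 3P = 2P + 4502, so 29870 = 5P and P = 5974, q = 16450.
After the shift, demand is qd = 25627 - 3P and supply is qs = 2P + 4502.
New equilibrium: 25627 - 3P = 2P + 4502 ⇒ 21125 = 5P ⇒ P = 4225, q = 12952.
Δq = 12952 − 16450 = -3498.00.

-3498.00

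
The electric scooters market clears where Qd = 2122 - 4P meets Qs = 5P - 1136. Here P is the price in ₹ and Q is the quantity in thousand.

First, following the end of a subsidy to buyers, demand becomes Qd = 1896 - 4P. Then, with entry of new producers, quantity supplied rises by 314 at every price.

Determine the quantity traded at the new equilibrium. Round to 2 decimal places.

Original equilibrium: 2122 - 4P = 5P - 1136 gives 3258 = 9P, so P = 362 and Q = 674.
The shock moves the curves to Qd = 1896 - 4P and Qs = 5P - 822.
Equate the new curves: 1896 - 4P = 5P - 822, giving 2718 = 9P, P = 302, Q = 688.

688.00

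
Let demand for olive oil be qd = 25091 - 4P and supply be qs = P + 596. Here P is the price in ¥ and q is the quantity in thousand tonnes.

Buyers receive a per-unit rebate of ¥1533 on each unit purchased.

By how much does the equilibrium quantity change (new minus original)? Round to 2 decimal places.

Solve the original market: 25091 - 4P = P + 596, hence P = 4899 and q = 5495.
Since buyers' out-of-pocket price is the market price minus the rebate, the effective demand curve becomes qd = 31223 - 4P.
Clearing the new market: 31223 - 4P = P + 596, so P = 6125.4 and q = 6721.4.
Δq = 6721.4 − 5495 = +1226.40.

+1226.40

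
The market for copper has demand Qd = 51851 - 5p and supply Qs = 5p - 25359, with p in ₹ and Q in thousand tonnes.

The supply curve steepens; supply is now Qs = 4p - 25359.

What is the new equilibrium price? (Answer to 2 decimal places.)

8578.89

Original equilibrium: 51851 - 5p = 5p - 25359 gives 77210 = 10p, so p = 7721 and Q = 13246.
With the change applied: demand Qd = 51851 - 5p, supply Qs = 4p - 25359.
Equate the new curves: 51851 - 5p = 4p - 25359, giving 77210 = 9p, p = 77210/9 ≈ 8578.8889, Q = 80609/9 ≈ 8956.5556.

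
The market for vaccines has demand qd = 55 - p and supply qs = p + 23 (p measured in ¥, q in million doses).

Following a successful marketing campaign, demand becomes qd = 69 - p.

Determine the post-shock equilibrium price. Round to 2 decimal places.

23.00

Original equilibrium: 55 - p = p + 23 gives 32 = 2p, so p = 16 and q = 39.
After the shift, demand is qd = 69 - p and supply is qs = p + 23.
New equilibrium: 69 - p = p + 23 ⇒ 46 = 2p ⇒ p = 23, q = 46.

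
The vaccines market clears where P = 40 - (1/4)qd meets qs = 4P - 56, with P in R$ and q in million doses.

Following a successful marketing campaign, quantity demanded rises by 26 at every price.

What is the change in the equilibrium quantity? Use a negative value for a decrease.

Before the shock: 160 - 4P = 4P - 56 ⇒ 216 = 8P ⇒ P = 27, q = 52.
With the change applied: demand qd = 186 - 4P, supply qs = 4P - 56.
Setting them equal: 186 - 4P = 4P - 56 → 242 = 8P, so P = 30.25 and q = 65.
Δq = 65 − 52 = +13.

+13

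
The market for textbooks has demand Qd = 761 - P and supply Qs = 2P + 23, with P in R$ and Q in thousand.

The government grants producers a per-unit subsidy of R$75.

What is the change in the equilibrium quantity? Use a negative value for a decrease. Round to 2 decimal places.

+50.00

Original equilibrium: 761 - P = 2P + 23 gives 738 = 3P, so P = 246 and Q = 515.
Since sellers receive the price plus the subsidy, the effective supply curve becomes Qs = 2P + 173.
New equilibrium: 761 - P = 2P + 173 ⇒ 588 = 3P ⇒ P = 196, Q = 565.
ΔQ = 565 − 515 = +50.00.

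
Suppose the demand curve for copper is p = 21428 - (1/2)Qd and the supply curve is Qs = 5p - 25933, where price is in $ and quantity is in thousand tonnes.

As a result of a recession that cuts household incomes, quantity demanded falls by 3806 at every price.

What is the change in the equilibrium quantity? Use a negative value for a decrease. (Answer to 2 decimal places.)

-2718.57

Solve the original market: 42856 - 2p = 5p - 25933, hence p = 9827 and Q = 23202.
With the change applied: demand Qd = 39050 - 2p, supply Qs = 5p - 25933.
Clearing the new market: 39050 - 2p = 5p - 25933, so p = 64983/7 ≈ 9283.2857 and Q = 143384/7 ≈ 20483.4286.
ΔQ = 20483.4286 − 23202 = -2718.57.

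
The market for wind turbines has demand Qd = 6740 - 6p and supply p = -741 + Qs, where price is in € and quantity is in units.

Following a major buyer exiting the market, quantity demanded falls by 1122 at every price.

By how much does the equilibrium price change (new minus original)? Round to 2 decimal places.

-160.29

Initially, 6740 - 6p = p + 741, so 5999 = 7p and p = 857, Q = 1598.
The new curves are Qd = 5618 - 6p (demand) and Qs = p + 741 (supply).
Clearing the new market: 5618 - 6p = p + 741, so p = 4877/7 ≈ 696.7143 and Q = 10064/7 ≈ 1437.7143.
Δp = 696.7143 − 857 = -160.29.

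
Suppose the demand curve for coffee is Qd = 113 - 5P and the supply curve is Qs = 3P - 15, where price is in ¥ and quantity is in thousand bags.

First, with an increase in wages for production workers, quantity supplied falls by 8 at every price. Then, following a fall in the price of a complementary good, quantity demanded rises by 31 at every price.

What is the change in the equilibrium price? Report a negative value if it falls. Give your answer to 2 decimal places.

Initially, 113 - 5P = 3P - 15, so 128 = 8P and P = 16, Q = 33.
The new curves are Qd = 144 - 5P (demand) and Qs = 3P - 23 (supply).
Equate the new curves: 144 - 5P = 3P - 23, giving 167 = 8P, P = 20.875, Q = 39.625.
ΔP = 20.875 − 16 = +4.88.

+4.88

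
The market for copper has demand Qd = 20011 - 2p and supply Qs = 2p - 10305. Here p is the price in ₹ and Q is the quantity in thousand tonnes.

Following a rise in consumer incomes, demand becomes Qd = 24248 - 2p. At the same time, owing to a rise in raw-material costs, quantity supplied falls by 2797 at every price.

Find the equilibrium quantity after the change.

Before the shock: 20011 - 2p = 2p - 10305 ⇒ 30316 = 4p ⇒ p = 7579, Q = 4853.
The shock moves the curves to Qd = 24248 - 2p and Qs = 2p - 13102.
Setting them equal: 24248 - 2p = 2p - 13102 → 37350 = 4p, so p = 9337.5 and Q = 5573.

5573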